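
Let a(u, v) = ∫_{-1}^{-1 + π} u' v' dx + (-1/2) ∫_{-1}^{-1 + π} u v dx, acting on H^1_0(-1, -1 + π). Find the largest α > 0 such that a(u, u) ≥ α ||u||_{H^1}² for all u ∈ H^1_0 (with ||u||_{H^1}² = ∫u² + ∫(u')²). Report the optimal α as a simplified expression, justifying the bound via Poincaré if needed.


α = 1/4

Coercivity of a(·,·) on H^1_0(-1, -1 + π) means a(u, u) ≥ α ||u||_{H^1}² for every u ∈ H^1_0.
The interval has length L = π, and Poincaré/coercivity depend only on L. Here a(u, u) = ∫(u')² + (-1/2)·∫u².
Here c = -1/2 < 0 with |c| < (π/L)² = 1, so coercivity still holds. The condition a(u,u) ≥ α||u||_{H^1}² reads (1−α)∫(u')² ≥ (α−c)∫u². Any admissible α is ≤ 1 (rapidly oscillating u have ∫u²/∫(u')² → 0), and α = 1 would force 0 ≥ (1−c)∫u², impossible since c < 1; so 1−α > 0. By the sharp Poincaré inequality on H^1_0 of an interval of length L, ∫(u')² ≥ (π/L)²∫u² with equality for the first sine mode sin(π(x−x₀)/L) (x₀ the left endpoint), so the inequality holds for all u iff (1−α)(π/L)² ≥ α − c, i.e. α ≤ ((π/L)² + c)/((π/L)² + 1) = (1 + c(L/π)²)/(1 + (L/π)²). (Direct route, valid since c ≤ 0: Poincaré gives c∫u² ≥ c(L/π)²∫(u')², so a(u,u) ≥ (1 + c(L/π)²)∫(u')², while ||u||_{H^1}² ≤ (1 + (L/π)²)∫(u')²; dividing yields the same α.) With (π/L)² = 1 and c = -1/2, the largest admissible constant is α = ((π/L)² + c)/((π/L)² + 1).
Simplifying, α = 1/4.


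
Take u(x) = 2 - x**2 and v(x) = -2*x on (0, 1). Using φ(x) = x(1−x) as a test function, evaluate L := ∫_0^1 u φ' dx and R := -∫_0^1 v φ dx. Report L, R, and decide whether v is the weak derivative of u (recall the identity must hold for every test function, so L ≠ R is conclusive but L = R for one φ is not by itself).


LHS = 1/6, RHS = 1/6. Yes, v = u' weakly.

u(x) = 2 - x**2, classical derivative u'(x) = -2*x.
φ(x) = x(1−x), so φ'(x) = 1 - 2*x.
Note φ(0) = φ(1) = 0, so the boundary term u·φ vanishes.
LHS = ∫_0^1 u(x) φ'(x) dx = ∫_0^1 (2*x^3 - x^2 - 4*x + 2) dx. Term by term:
  ∫_0^1 2*x^3 dx = 1/2;  ∫_0^1 -x^2 dx = -1/3;  ∫_0^1 -4*x dx = -2;
  ∫_0^1 2 dx = 2.
Sum: 1/2 − 1/3 − 2 + 2 = 1/6.
So LHS = 1/6.
∫_0^1 v(x) φ(x) dx = ∫_0^1 (2*x^3 - 2*x^2) dx. Term by term:
  ∫_0^1 2*x^3 dx = 1/2;  ∫_0^1 -2*x^2 dx = -2/3.
Sum: 1/2 − 2/3 = -1/6.
So RHS = -∫_0^1 v(x) φ(x) dx = 1/6.
LHS = RHS, so the identity holds for this test φ.
Moreover u is smooth here and v(x) = u'(x) = -2*x pointwise, so the identity holds for every test function. Hence v is the weak derivative of u.


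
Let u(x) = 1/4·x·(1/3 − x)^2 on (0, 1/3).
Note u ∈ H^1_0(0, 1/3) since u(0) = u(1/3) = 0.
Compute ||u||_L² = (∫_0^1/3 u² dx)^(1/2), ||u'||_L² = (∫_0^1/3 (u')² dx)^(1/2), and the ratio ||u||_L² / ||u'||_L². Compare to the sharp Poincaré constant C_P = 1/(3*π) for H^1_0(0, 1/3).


||u||_L² / ||u'||_L² = sqrt(14)/42 < C_P = 1/(3*π).

u(x) = 1/4·x·(1/3 − x)^2, so u'(x) = (3*x - 1)*(9*x - 1)/36.
u(x) = 1/4·x·(1/3 − x)^2 vanishes at x = 0 and x = 1/3, so u ∈ H^1_0(0, 1/3). Differentiate via the product rule and integrate the resulting polynomials term by term.
  ∫_0^1/3 u² dx = ∫_0^1/3 (x^6/16 - x^5/12 + x^4/24 - x^3/108 + x^2/1296) dx. Term by term:
    ∫_0^1/3 x^6/16 dx = 1/244944;  ∫_0^1/3 -x^5/12 dx = -1/52488;  ∫_0^1/3 x^4/24 dx = 1/29160;
    ∫_0^1/3 -x^3/108 dx = -1/34992;  ∫_0^1/3 x^2/1296 dx = 1/104976.
  Sum: 1/244944 − 1/52488 + 1/29160 − 1/34992 + 1/104976 = 1/3674160.
  ∫_0^1/3 (u')² dx = ∫_0^1/3 (9*x^4/16 - x^3/2 + 11*x^2/72 - x/54 + 1/1296) dx. Term by term:
    ∫_0^1/3 9*x^4/16 dx = 1/2160;  ∫_0^1/3 -x^3/2 dx = -1/648;  ∫_0^1/3 11*x^2/72 dx = 11/5832;
    ∫_0^1/3 -x/54 dx = -1/972;  ∫_0^1/3 1/1296 dx = 1/3888.
  Sum: 1/2160 − 1/648 + 11/5832 − 1/972 + 1/3888 = 1/29160.
∫_0^1/3 u² dx = 1/3674160, so ||u||_L² = sqrt(35)/11340.
∫_0^1/3 (u')² dx = 1/29160, so ||u'||_L² = sqrt(10)/540.
Ratio ||u||_L² / ||u'||_L² = sqrt(14)/42.
Sharp Poincaré constant on H^1_0(0, 1/3) is C_P = L/π = 1/(3*π), achieved by sin(3*π·x).
A polynomial bump cannot attain the sharp Poincaré constant (only the first sine eigenfunction does), so the ratio is strictly less than C_P, consistent with ||u||_L² ≤ C_P ||u'||_L².


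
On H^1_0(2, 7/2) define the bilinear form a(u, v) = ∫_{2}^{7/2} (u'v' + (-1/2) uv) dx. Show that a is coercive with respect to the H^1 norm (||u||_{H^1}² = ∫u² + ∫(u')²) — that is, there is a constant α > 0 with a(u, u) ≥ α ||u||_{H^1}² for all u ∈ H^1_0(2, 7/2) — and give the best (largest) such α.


α = (-9 + 8*π^2)/(2*(9 + 4*π^2))

Coercivity of a(·,·) on H^1_0(2, 7/2) means a(u, u) ≥ α ||u||_{H^1}² for every u ∈ H^1_0.
The interval has length L = 3/2, and Poincaré/coercivity depend only on L. Here a(u, u) = ∫(u')² + (-1/2)·∫u².
Here c = -1/2 < 0 with |c| < (π/L)² = 4*π^2/9, so coercivity still holds. The condition a(u,u) ≥ α||u||_{H^1}² reads (1−α)∫(u')² ≥ (α−c)∫u². Any admissible α is ≤ 1 (rapidly oscillating u have ∫u²/∫(u')² → 0), and α = 1 would force 0 ≥ (1−c)∫u², impossible since c < 1; so 1−α > 0. By the sharp Poincaré inequality on H^1_0 of an interval of length L, ∫(u')² ≥ (π/L)²∫u² with equality for the first sine mode sin(π(x−x₀)/L) (x₀ the left endpoint), so the inequality holds for all u iff (1−α)(π/L)² ≥ α − c, i.e. α ≤ ((π/L)² + c)/((π/L)² + 1) = (1 + c(L/π)²)/(1 + (L/π)²). (Direct route, valid since c ≤ 0: Poincaré gives c∫u² ≥ c(L/π)²∫(u')², so a(u,u) ≥ (1 + c(L/π)²)∫(u')², while ||u||_{H^1}² ≤ (1 + (L/π)²)∫(u')²; dividing yields the same α.) With (π/L)² = 4*π^2/9 and c = -1/2, the largest admissible constant is α = ((π/L)² + c)/((π/L)² + 1).
Simplifying, α = (-9 + 8*π^2)/(2*(9 + 4*π^2)).


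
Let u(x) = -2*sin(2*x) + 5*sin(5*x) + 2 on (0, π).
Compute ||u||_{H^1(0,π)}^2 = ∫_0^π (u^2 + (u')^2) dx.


||u||_{H^1(0,π)}^2 = 8 + 339*π

u'(x) = -4*cos(2*x) + 25*cos(5*x).
Expand u² and (u')² and integrate term by term on (0, π), using: for integers n ≥ 1, ∫_0^π sin²(nx) dx = ∫_0^π cos²(nx) dx = π/2; for n ≠ n', ∫_0^π sin(nx)sin(n'x) dx = ∫_0^π cos(nx)cos(n'x) dx = 0; and by product-to-sum, ∫_0^π sin(nx)cos(n'x) dx = ½∫_0^π [sin((n+n')x) + sin((n−n')x)] dx, which is 0 when n+n' is even and 2n/(n²−n'²) when n+n' is odd (it need not vanish on (0, π)). For the constant mode: ∫_0^π 1 dx = π, ∫_0^π cos(nx) dx = 0, ∫_0^π sin(nx) dx = (1−(−1)^n)/n.
  u² squared terms: (2)²·∫1 dx = 4·π = 4*π;  (-2)²·∫sin(2x)² dx = 4·π/2 = 2*π;  (5)²·∫sin(5x)² dx = 25·π/2 = 25*π/2.
  u² cross terms: 2·(2)·(-2)·∫1·sin(2x) dx = -8·(0) = 0;  2·(2)·(5)·∫1·sin(5x) dx = 20·(2/5) = 8;  2·(-2)·(5)·∫sin(2x)·sin(5x) dx = -20·(0) = 0.
  So ∫_0^π u² dx = 4*π + 2*π + 25*π/2 + 0 + 8 + 0 = 8 + 37*π/2.
  (u')² squared terms: (-4)²·∫cos(2x)² dx = 16·π/2 = 8*π;  (25)²·∫cos(5x)² dx = 625·π/2 = 625*π/2.
  (u')² cross terms: 2·(-4)·(25)·∫cos(2x)·cos(5x) dx = -200·(0) = 0.
  So ∫_0^π (u')² dx = 8*π + 625*π/2 + 0 = 641*π/2.
||u||_{H^1}^2 = (8 + 37*π/2) + (641*π/2) = 8 + 339*π.


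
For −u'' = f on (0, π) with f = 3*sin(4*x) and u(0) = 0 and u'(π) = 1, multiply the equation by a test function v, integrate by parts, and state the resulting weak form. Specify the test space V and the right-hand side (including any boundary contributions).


V = {v ∈ H^1(0, π) : v(0) = 0} (test functions vanish at x = 0 where u is specified); weak form: ∫_0^π u'v' dx = ∫_0^π (3*sin(4*x)) v dx + v(π) for all v ∈ V.

Multiply both sides by a test function v and integrate from 0 to π:
  ∫_0^π −u''(x) v(x) dx = ∫_0^π f(x) v(x) dx.
Integrate the LHS by parts once:
  ∫_0^π −u'' v dx = −[u'(x) v(x)]_0^π + ∫_0^π u'(x) v'(x) dx.
Thus ∫_0^π u'(x) v'(x) dx = ∫_0^π f(x) v(x) dx + [u'(x) v(x)]_0^π.
Choose V so that boundary terms are either known or forced to vanish.
Mixed BC: u(0) = 0 (Dirichlet) and u'(π) = 1 (Neumann). Define V = {v ∈ H^1(0, π) : v(0) = 0}. Then [u' v]_0^π = u'(π)·v(π) − u'(0)·0 = v(π).
Weak formulation: find u (satisfying any essential BC) such that ∫_0^π u'(x) v'(x) dx = ∫_0^π f v dx + v(π) for all v ∈ V (Dirichlet at 0 absorbed into V; Neumann datum at x = π contributes the boundary term).
Substituting f(x) = 3*sin(4*x), the right-hand side is ∫_0^π (3*sin(4*x)) v dx + v(π).


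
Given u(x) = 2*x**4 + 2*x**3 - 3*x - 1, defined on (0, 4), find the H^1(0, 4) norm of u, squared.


||u||_{H^1}^2 = 25126120/63

The H^1 norm (squared) on an interval (0, L) is
  ||u||_{H^1}^2 = ∫_0^L u(x)^2 dx + ∫_0^L u'(x)^2 dx.
Compute u'(x) = 8*x**3 + 6*x**2 - 3.
Then u(x)^2 = 4*x**8 + 8*x**7 + 4*x**6 - 12*x**5 - 16*x**4 - 4*x**3 + 9*x**2 + 6*x + 1 and u'(x)^2 = 64*x**6 + 96*x**5 + 36*x**4 - 48*x**3 - 36*x**2 + 9.
Integrate each monomial from 0 to 4 using ∫_0^4 c·x^n dx = c·4^(n+1)/(n+1):
  ∫_0^4 u(x)^2 dx = ∫_0^4 (4*x^8 + 8*x^7 + 4*x^6 - 12*x^5 - 16*x^4 - 4*x^3 + 9*x^2 + 6*x + 1) dx. Term by term:
    ∫_0^4 4*x^8 dx = 1048576/9;  ∫_0^4 8*x^7 dx = 65536;  ∫_0^4 4*x^6 dx = 65536/7;
    ∫_0^4 -12*x^5 dx = -8192;  ∫_0^4 -16*x^4 dx = -16384/5;  ∫_0^4 -4*x^3 dx = -256;
    ∫_0^4 9*x^2 dx = 192;  ∫_0^4 6*x dx = 48;  ∫_0^4 1 dx = 4.
  Sum: 1048576/9 + 65536 + 65536/7 − 8192 − 16384/5 − 256 + 192 + 48 + 4 = 56676668/315.
  ∫_0^4 u'(x)^2 dx = ∫_0^4 (64*x^6 + 96*x^5 + 36*x^4 - 48*x^3 - 36*x^2 + 9) dx. Term by term:
    ∫_0^4 64*x^6 dx = 1048576/7;  ∫_0^4 96*x^5 dx = 65536;  ∫_0^4 36*x^4 dx = 36864/5;
    ∫_0^4 -48*x^3 dx = -3072;  ∫_0^4 -36*x^2 dx = -768;  ∫_0^4 9 dx = 36.
  Sum: 1048576/7 + 65536 + 36864/5 − 3072 − 768 + 36 = 7661548/35.
Adding: ||u||_{H^1}^2 = 56676668/315 + 7661548/35 = 25126120/63.


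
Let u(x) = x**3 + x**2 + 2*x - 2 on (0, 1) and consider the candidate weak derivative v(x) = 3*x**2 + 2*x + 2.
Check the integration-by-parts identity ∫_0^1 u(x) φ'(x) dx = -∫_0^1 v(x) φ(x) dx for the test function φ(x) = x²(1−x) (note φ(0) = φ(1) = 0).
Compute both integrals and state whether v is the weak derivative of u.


LHS = -11/30, RHS = -11/30. Yes, v = u' weakly.

u(x) = x**3 + x**2 + 2*x - 2, classical derivative u'(x) = 3*x**2 + 2*x + 2.
φ(x) = x²(1−x), so φ'(x) = x*(2 - 3*x).
Note φ(0) = φ(1) = 0, so the boundary term u·φ vanishes.
LHS = ∫_0^1 u(x) φ'(x) dx = ∫_0^1 (-3*x^5 - x^4 - 4*x^3 + 10*x^2 - 4*x) dx. Term by term:
  ∫_0^1 -3*x^5 dx = -1/2;  ∫_0^1 -x^4 dx = -1/5;  ∫_0^1 -4*x^3 dx = -1;
  ∫_0^1 10*x^2 dx = 10/3;  ∫_0^1 -4*x dx = -2.
Sum: -1/2 − 1/5 − 1 + 10/3 − 2 = -11/30.
So LHS = -11/30.
∫_0^1 v(x) φ(x) dx = ∫_0^1 (-3*x^5 + x^4 + 2*x^2) dx. Term by term:
  ∫_0^1 -3*x^5 dx = -1/2;  ∫_0^1 x^4 dx = 1/5;  ∫_0^1 2*x^2 dx = 2/3.
Sum: -1/2 + 1/5 + 2/3 = 11/30.
So RHS = -∫_0^1 v(x) φ(x) dx = -11/30.
LHS = RHS, so the identity holds for this test φ.
Moreover u is smooth here and v(x) = u'(x) = 3*x**2 + 2*x + 2 pointwise, so the identity holds for every test function. Hence v is the weak derivative of u.


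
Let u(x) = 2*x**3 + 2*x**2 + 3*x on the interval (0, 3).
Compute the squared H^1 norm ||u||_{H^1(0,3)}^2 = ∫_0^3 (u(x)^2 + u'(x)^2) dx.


||u||_{H^1}^2 = 232677/35

The H^1 norm (squared) on an interval (0, L) is
  ||u||_{H^1}^2 = ∫_0^L u(x)^2 dx + ∫_0^L u'(x)^2 dx.
Compute u'(x) = 6*x**2 + 4*x + 3.
Then u(x)^2 = 4*x**6 + 8*x**5 + 16*x**4 + 12*x**3 + 9*x**2 and u'(x)^2 = 36*x**4 + 48*x**3 + 52*x**2 + 24*x + 9.
Integrate each monomial from 0 to 3 using ∫_0^3 c·x^n dx = c·3^(n+1)/(n+1):
  ∫_0^3 u(x)^2 dx = ∫_0^3 (4*x^6 + 8*x^5 + 16*x^4 + 12*x^3 + 9*x^2) dx. Term by term:
    ∫_0^3 4*x^6 dx = 8748/7;  ∫_0^3 8*x^5 dx = 972;  ∫_0^3 16*x^4 dx = 3888/5;
    ∫_0^3 12*x^3 dx = 243;  ∫_0^3 9*x^2 dx = 81.
  Sum: 8748/7 + 972 + 3888/5 + 243 + 81 = 116316/35.
  ∫_0^3 u'(x)^2 dx = ∫_0^3 (36*x^4 + 48*x^3 + 52*x^2 + 24*x + 9) dx. Term by term:
    ∫_0^3 36*x^4 dx = 8748/5;  ∫_0^3 48*x^3 dx = 972;  ∫_0^3 52*x^2 dx = 468;
    ∫_0^3 24*x dx = 108;  ∫_0^3 9 dx = 27.
  Sum: 8748/5 + 972 + 468 + 108 + 27 = 16623/5.
Adding: ||u||_{H^1}^2 = 116316/35 + 16623/5 = 232677/35.


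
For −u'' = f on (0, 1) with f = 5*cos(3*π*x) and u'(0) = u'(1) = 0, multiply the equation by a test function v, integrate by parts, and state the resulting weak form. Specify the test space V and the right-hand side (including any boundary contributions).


V = H^1(0, 1) (no boundary constraint on v; u is determined up to an additive constant); weak form: ∫_0^1 u'v' dx = ∫_0^1 (5*cos(3*π*x)) v dx for all v ∈ V.

Multiply both sides by a test function v and integrate from 0 to 1:
  ∫_0^1 −u''(x) v(x) dx = ∫_0^1 f(x) v(x) dx.
Integrate the LHS by parts once:
  ∫_0^1 −u'' v dx = −[u'(x) v(x)]_0^1 + ∫_0^1 u'(x) v'(x) dx.
Thus ∫_0^1 u'(x) v'(x) dx = ∫_0^1 f(x) v(x) dx + [u'(x) v(x)]_0^1.
Choose V so that boundary terms are either known or forced to vanish.
u has homogeneous Neumann: u'(0) = u'(1) = 0. So [u' v]_0^1 = 0·v(1) − 0·v(0) = 0 for any v; take V = H^1(0, 1).
Weak formulation: find u (satisfying any essential BC) such that ∫_0^1 u'(x) v'(x) dx = ∫_0^1 f v dx for all v ∈ V (homogeneous Neumann, so boundary terms vanish).
Substituting f(x) = 5*cos(3*π*x), the right-hand side is ∫_0^1 (5*cos(3*π*x)) v dx.
Compatibility check (pure Neumann): taking v ≡ 1 ∈ V gives 0 = ∫_0^1 f dx + (0) − (0), i.e. ∫_0^1 f dx must equal u'(0) − u'(1) = 0. Indeed ∫_0^1 (5*cos(3*π*x)) dx = 0, so the data are compatible. The solution is then unique only up to an additive constant (fix it e.g. by requiring ∫_0^1 u dx = 0).


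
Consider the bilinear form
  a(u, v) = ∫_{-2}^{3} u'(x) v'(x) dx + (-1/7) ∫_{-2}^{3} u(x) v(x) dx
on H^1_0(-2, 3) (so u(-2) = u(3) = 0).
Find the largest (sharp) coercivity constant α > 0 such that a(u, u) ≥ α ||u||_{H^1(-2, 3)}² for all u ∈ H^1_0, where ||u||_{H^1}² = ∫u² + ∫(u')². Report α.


α = (-25/7 + π^2)/(π^2 + 25)

Coercivity of a(·,·) on H^1_0(-2, 3) means a(u, u) ≥ α ||u||_{H^1}² for every u ∈ H^1_0.
The interval has length L = 5, and Poincaré/coercivity depend only on L. Here a(u, u) = ∫(u')² + (-1/7)·∫u².
Here c = -1/7 < 0 with |c| < (π/L)² = π^2/25, so coercivity still holds. The condition a(u,u) ≥ α||u||_{H^1}² reads (1−α)∫(u')² ≥ (α−c)∫u². Any admissible α is ≤ 1 (rapidly oscillating u have ∫u²/∫(u')² → 0), and α = 1 would force 0 ≥ (1−c)∫u², impossible since c < 1; so 1−α > 0. By the sharp Poincaré inequality on H^1_0 of an interval of length L, ∫(u')² ≥ (π/L)²∫u² with equality for the first sine mode sin(π(x−x₀)/L) (x₀ the left endpoint), so the inequality holds for all u iff (1−α)(π/L)² ≥ α − c, i.e. α ≤ ((π/L)² + c)/((π/L)² + 1) = (1 + c(L/π)²)/(1 + (L/π)²). (Direct route, valid since c ≤ 0: Poincaré gives c∫u² ≥ c(L/π)²∫(u')², so a(u,u) ≥ (1 + c(L/π)²)∫(u')², while ||u||_{H^1}² ≤ (1 + (L/π)²)∫(u')²; dividing yields the same α.) With (π/L)² = π^2/25 and c = -1/7, the largest admissible constant is α = ((π/L)² + c)/((π/L)² + 1).
Simplifying, α = (-25/7 + π^2)/(π^2 + 25).


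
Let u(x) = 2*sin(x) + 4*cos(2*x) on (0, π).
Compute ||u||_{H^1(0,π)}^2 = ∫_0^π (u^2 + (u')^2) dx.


||u||_{H^1(0,π)}^2 = -160/3 + 44*π

u'(x) = -8*sin(2*x) + 2*cos(x).
Expand u² and (u')² and integrate term by term on (0, π), using: for integers n ≥ 1, ∫_0^π sin²(nx) dx = ∫_0^π cos²(nx) dx = π/2; for n ≠ n', ∫_0^π sin(nx)sin(n'x) dx = ∫_0^π cos(nx)cos(n'x) dx = 0; and by product-to-sum, ∫_0^π sin(nx)cos(n'x) dx = ½∫_0^π [sin((n+n')x) + sin((n−n')x)] dx, which is 0 when n+n' is even and 2n/(n²−n'²) when n+n' is odd (it need not vanish on (0, π)).
  u² squared terms: (2)²·∫sin(x)² dx = 4·π/2 = 2*π;  (4)²·∫cos(2x)² dx = 16·π/2 = 8*π.
  u² cross terms: 2·(2)·(4)·∫sin(x)·cos(2x) dx = 16·(-2/3) = -32/3.
  So ∫_0^π u² dx = 2*π + 8*π − 32/3 = -32/3 + 10*π.
  (u')² squared terms: (-8)²·∫sin(2x)² dx = 64·π/2 = 32*π;  (2)²·∫cos(x)² dx = 4·π/2 = 2*π.
  (u')² cross terms: 2·(-8)·(2)·∫sin(2x)·cos(x) dx = -32·(4/3) = -128/3.
  So ∫_0^π (u')² dx = 32*π + 2*π − 128/3 = -128/3 + 34*π.
||u||_{H^1}^2 = (-32/3 + 10*π) + (-128/3 + 34*π) = -160/3 + 44*π.


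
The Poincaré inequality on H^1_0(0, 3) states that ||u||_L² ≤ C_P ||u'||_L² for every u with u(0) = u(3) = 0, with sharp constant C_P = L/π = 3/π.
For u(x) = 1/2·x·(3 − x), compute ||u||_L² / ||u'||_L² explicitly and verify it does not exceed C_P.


||u||_L² / ||u'||_L² = 3*sqrt(10)/10 < C_P = 3/π.

u(x) = 1/2·x·(3 − x), so u'(x) = 3/2 - x.
u(x) = 1/2·x·(3 − x) vanishes at x = 0 and x = 3, so u ∈ H^1_0(0, 3). Differentiate via the product rule and integrate the resulting polynomials term by term.
  ∫_0^3 u² dx = ∫_0^3 (x^4/4 - 3*x^3/2 + 9*x^2/4) dx. Term by term:
    ∫_0^3 x^4/4 dx = 243/20;  ∫_0^3 -3*x^3/2 dx = -243/8;  ∫_0^3 9*x^2/4 dx = 81/4.
  Sum: 243/20 − 243/8 + 81/4 = 81/40.
  ∫_0^3 (u')² dx = ∫_0^3 (x^2 - 3*x + 9/4) dx. Term by term:
    ∫_0^3 x^2 dx = 9;  ∫_0^3 -3*x dx = -27/2;  ∫_0^3 9/4 dx = 27/4.
  Sum: 9 − 27/2 + 27/4 = 9/4.
∫_0^3 u² dx = 81/40, so ||u||_L² = 9*sqrt(10)/20.
∫_0^3 (u')² dx = 9/4, so ||u'||_L² = 3/2.
Ratio ||u||_L² / ||u'||_L² = 3*sqrt(10)/10.
Sharp Poincaré constant on H^1_0(0, 3) is C_P = L/π = 3/π, achieved by sin(π/3·x).
A polynomial bump cannot attain the sharp Poincaré constant (only the first sine eigenfunction does), so the ratio is strictly less than C_P, consistent with ||u||_L² ≤ C_P ||u'||_L².


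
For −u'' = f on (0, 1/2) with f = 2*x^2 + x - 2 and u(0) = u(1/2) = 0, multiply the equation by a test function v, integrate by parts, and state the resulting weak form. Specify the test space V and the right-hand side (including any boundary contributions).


V = H^1_0(0, 1/2) (so v(0) = v(1/2) = 0); weak form: ∫_0^1/2 u'v' dx = ∫_0^1/2 (2*x^2 + x - 2) v dx for all v ∈ V.

Multiply both sides by a test function v and integrate from 0 to 1/2:
  ∫_0^1/2 −u''(x) v(x) dx = ∫_0^1/2 f(x) v(x) dx.
Integrate the LHS by parts once:
  ∫_0^1/2 −u'' v dx = −[u'(x) v(x)]_0^1/2 + ∫_0^1/2 u'(x) v'(x) dx.
Thus ∫_0^1/2 u'(x) v'(x) dx = ∫_0^1/2 f(x) v(x) dx + [u'(x) v(x)]_0^1/2.
Choose V so that boundary terms are either known or forced to vanish.
u is Dirichlet: u(0) = u(1/2) = 0. Let V = H^1_0(0, 1/2); then v(0) = v(1/2) = 0, and [u' v]_0^1/2 = 0.
Weak formulation: find u (satisfying any essential BC) such that ∫_0^1/2 u'(x) v'(x) dx = ∫_0^1/2 f v dx for all v ∈ V.
Substituting f(x) = 2*x^2 + x - 2, the right-hand side is ∫_0^1/2 (2*x^2 + x - 2) v dx.


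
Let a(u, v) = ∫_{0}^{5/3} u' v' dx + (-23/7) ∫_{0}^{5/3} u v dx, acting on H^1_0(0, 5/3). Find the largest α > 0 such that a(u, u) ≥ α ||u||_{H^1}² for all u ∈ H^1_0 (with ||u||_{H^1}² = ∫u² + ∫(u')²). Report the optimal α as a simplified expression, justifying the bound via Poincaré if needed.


α = (-575 + 63*π^2)/(7*(25 + 9*π^2))

Coercivity of a(·,·) on H^1_0(0, 5/3) means a(u, u) ≥ α ||u||_{H^1}² for every u ∈ H^1_0.
The interval has length L = 5/3, and Poincaré/coercivity depend only on L. Here a(u, u) = ∫(u')² + (-23/7)·∫u².
Here c = -23/7 < 0 with |c| < (π/L)² = 9*π^2/25, so coercivity still holds. The condition a(u,u) ≥ α||u||_{H^1}² reads (1−α)∫(u')² ≥ (α−c)∫u². Any admissible α is ≤ 1 (rapidly oscillating u have ∫u²/∫(u')² → 0), and α = 1 would force 0 ≥ (1−c)∫u², impossible since c < 1; so 1−α > 0. By the sharp Poincaré inequality on H^1_0 of an interval of length L, ∫(u')² ≥ (π/L)²∫u² with equality for the first sine mode sin(π(x−x₀)/L) (x₀ the left endpoint), so the inequality holds for all u iff (1−α)(π/L)² ≥ α − c, i.e. α ≤ ((π/L)² + c)/((π/L)² + 1) = (1 + c(L/π)²)/(1 + (L/π)²). (Direct route, valid since c ≤ 0: Poincaré gives c∫u² ≥ c(L/π)²∫(u')², so a(u,u) ≥ (1 + c(L/π)²)∫(u')², while ||u||_{H^1}² ≤ (1 + (L/π)²)∫(u')²; dividing yields the same α.) With (π/L)² = 9*π^2/25 and c = -23/7, the largest admissible constant is α = ((π/L)² + c)/((π/L)² + 1).
Simplifying, α = (-575 + 63*π^2)/(7*(25 + 9*π^2)).


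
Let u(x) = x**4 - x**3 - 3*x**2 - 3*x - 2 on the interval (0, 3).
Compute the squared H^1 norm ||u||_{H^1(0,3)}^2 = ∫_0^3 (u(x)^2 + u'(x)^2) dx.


||u||_{H^1}^2 = 185523/140

The H^1 norm (squared) on an interval (0, L) is
  ||u||_{H^1}^2 = ∫_0^L u(x)^2 dx + ∫_0^L u'(x)^2 dx.
Compute u'(x) = 4*x**3 - 3*x**2 - 6*x - 3.
Then u(x)^2 = x**8 - 2*x**7 - 5*x**6 + 11*x**4 + 22*x**3 + 21*x**2 + 12*x + 4 and u'(x)^2 = 16*x**6 - 24*x**5 - 39*x**4 + 12*x**3 + 54*x**2 + 36*x + 9.
Integrate each monomial from 0 to 3 using ∫_0^3 c·x^n dx = c·3^(n+1)/(n+1):
  ∫_0^3 u(x)^2 dx = ∫_0^3 (x^8 - 2*x^7 - 5*x^6 + 11*x^4 + 22*x^3 + 21*x^2 + 12*x + 4) dx. Term by term:
    ∫_0^3 x^8 dx = 2187;  ∫_0^3 -2*x^7 dx = -6561/4;  ∫_0^3 -5*x^6 dx = -10935/7;
    ∫_0^3 11*x^4 dx = 2673/5;  ∫_0^3 22*x^3 dx = 891/2;  ∫_0^3 21*x^2 dx = 189;
    ∫_0^3 12*x dx = 54;  ∫_0^3 4 dx = 12.
  Sum: 2187 − 6561/4 − 10935/7 + 2673/5 + 891/2 + 189 + 54 + 12 = 30759/140.
  ∫_0^3 u'(x)^2 dx = ∫_0^3 (16*x^6 - 24*x^5 - 39*x^4 + 12*x^3 + 54*x^2 + 36*x + 9) dx. Term by term:
    ∫_0^3 16*x^6 dx = 34992/7;  ∫_0^3 -24*x^5 dx = -2916;  ∫_0^3 -39*x^4 dx = -9477/5;
    ∫_0^3 12*x^3 dx = 243;  ∫_0^3 54*x^2 dx = 486;  ∫_0^3 36*x dx = 162;
    ∫_0^3 9 dx = 27.
  Sum: 34992/7 − 2916 − 9477/5 + 243 + 486 + 162 + 27 = 38691/35.
Adding: ||u||_{H^1}^2 = 30759/140 + 38691/35 = 185523/140.


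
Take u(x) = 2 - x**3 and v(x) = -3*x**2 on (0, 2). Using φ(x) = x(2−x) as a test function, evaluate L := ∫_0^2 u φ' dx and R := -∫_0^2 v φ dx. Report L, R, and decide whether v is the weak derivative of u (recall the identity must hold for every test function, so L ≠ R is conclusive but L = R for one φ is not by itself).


LHS = 24/5, RHS = 24/5. Yes, v = u' weakly.

u(x) = 2 - x**3, classical derivative u'(x) = -3*x**2.
φ(x) = x(2−x), so φ'(x) = 2 - 2*x.
Note φ(0) = φ(2) = 0, so the boundary term u·φ vanishes.
LHS = ∫_0^2 u(x) φ'(x) dx = ∫_0^2 (2*x^4 - 2*x^3 - 4*x + 4) dx. Term by term:
  ∫_0^2 2*x^4 dx = 64/5;  ∫_0^2 -2*x^3 dx = -8;  ∫_0^2 -4*x dx = -8;
  ∫_0^2 4 dx = 8.
Sum: 64/5 − 8 − 8 + 8 = 24/5.
So LHS = 24/5.
∫_0^2 v(x) φ(x) dx = ∫_0^2 (3*x^4 - 6*x^3) dx. Term by term:
  ∫_0^2 3*x^4 dx = 96/5;  ∫_0^2 -6*x^3 dx = -24.
Sum: 96/5 − 24 = -24/5.
So RHS = -∫_0^2 v(x) φ(x) dx = 24/5.
LHS = RHS, so the identity holds for this test φ.
Moreover u is smooth here and v(x) = u'(x) = -3*x**2 pointwise, so the identity holds for every test function. Hence v is the weak derivative of u.


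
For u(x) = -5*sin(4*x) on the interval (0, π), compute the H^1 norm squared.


||u||_{H^1(0,π)}^2 = 425*π/2

u'(x) = -20*cos(4*x).
Expand u² and (u')² and integrate term by term on (0, π), using: for integers n ≥ 1, ∫_0^π sin²(nx) dx = ∫_0^π cos²(nx) dx = π/2; for n ≠ n', ∫_0^π sin(nx)sin(n'x) dx = ∫_0^π cos(nx)cos(n'x) dx = 0; and by product-to-sum, ∫_0^π sin(nx)cos(n'x) dx = ½∫_0^π [sin((n+n')x) + sin((n−n')x)] dx, which is 0 when n+n' is even and 2n/(n²−n'²) when n+n' is odd (it need not vanish on (0, π)).
  u² squared terms: (-5)²·∫sin(4x)² dx = 25·π/2 = 25*π/2.
  So ∫_0^π u² dx = 25*π/2.
  (u')² squared terms: (-20)²·∫cos(4x)² dx = 400·π/2 = 200*π.
  So ∫_0^π (u')² dx = 200*π.
||u||_{H^1}^2 = (25*π/2) + (200*π) = 425*π/2.


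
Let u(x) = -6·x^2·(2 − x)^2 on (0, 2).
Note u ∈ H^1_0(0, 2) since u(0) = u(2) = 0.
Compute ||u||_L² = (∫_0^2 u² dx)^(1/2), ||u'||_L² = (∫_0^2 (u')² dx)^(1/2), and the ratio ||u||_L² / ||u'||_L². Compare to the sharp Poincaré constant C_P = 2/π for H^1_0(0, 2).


||u||_L² / ||u'||_L² = sqrt(3)/3 < C_P = 2/π.

u(x) = -6·x^2·(2 − x)^2, so u'(x) = 24*x*(-x^2 + 3*x - 2).
u(x) = -6·x^2·(2 − x)^2 vanishes at x = 0 and x = 2, so u ∈ H^1_0(0, 2). Differentiate via the product rule and integrate the resulting polynomials term by term.
  ∫_0^2 u² dx = ∫_0^2 (36*x^8 - 288*x^7 + 864*x^6 - 1152*x^5 + 576*x^4) dx. Term by term:
    ∫_0^2 36*x^8 dx = 2048;  ∫_0^2 -288*x^7 dx = -9216;  ∫_0^2 864*x^6 dx = 110592/7;
    ∫_0^2 -1152*x^5 dx = -12288;  ∫_0^2 576*x^4 dx = 18432/5.
  Sum: 2048 − 9216 + 110592/7 − 12288 + 18432/5 = 1024/35.
  ∫_0^2 (u')² dx = ∫_0^2 (576*x^6 - 3456*x^5 + 7488*x^4 - 6912*x^3 + 2304*x^2) dx. Term by term:
    ∫_0^2 576*x^6 dx = 73728/7;  ∫_0^2 -3456*x^5 dx = -36864;  ∫_0^2 7488*x^4 dx = 239616/5;
    ∫_0^2 -6912*x^3 dx = -27648;  ∫_0^2 2304*x^2 dx = 6144.
  Sum: 73728/7 − 36864 + 239616/5 − 27648 + 6144 = 3072/35.
∫_0^2 u² dx = 1024/35, so ||u||_L² = 32*sqrt(35)/35.
∫_0^2 (u')² dx = 3072/35, so ||u'||_L² = 32*sqrt(105)/35.
Ratio ||u||_L² / ||u'||_L² = sqrt(3)/3.
Sharp Poincaré constant on H^1_0(0, 2) is C_P = L/π = 2/π, achieved by sin(π/2·x).
A polynomial bump cannot attain the sharp Poincaré constant (only the first sine eigenfunction does), so the ratio is strictly less than C_P, consistent with ||u||_L² ≤ C_P ||u'||_L².


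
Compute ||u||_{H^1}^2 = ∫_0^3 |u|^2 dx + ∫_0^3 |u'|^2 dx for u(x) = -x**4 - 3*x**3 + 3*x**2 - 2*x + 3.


||u||_{H^1}^2 = 2894667/140

The H^1 norm (squared) on an interval (0, L) is
  ||u||_{H^1}^2 = ∫_0^L u(x)^2 dx + ∫_0^L u'(x)^2 dx.
Compute u'(x) = -4*x**3 - 9*x**2 + 6*x - 2.
Then u(x)^2 = x**8 + 6*x**7 + 3*x**6 - 14*x**5 + 15*x**4 - 30*x**3 + 22*x**2 - 12*x + 9 and u'(x)^2 = 16*x**6 + 72*x**5 + 33*x**4 - 92*x**3 + 72*x**2 - 24*x + 4.
Integrate each monomial from 0 to 3 using ∫_0^3 c·x^n dx = c·3^(n+1)/(n+1):
  ∫_0^3 u(x)^2 dx = ∫_0^3 (x^8 + 6*x^7 + 3*x^6 - 14*x^5 + 15*x^4 - 30*x^3 + 22*x^2 - 12*x + 9) dx. Term by term:
    ∫_0^3 x^8 dx = 2187;  ∫_0^3 6*x^7 dx = 19683/4;  ∫_0^3 3*x^6 dx = 6561/7;
    ∫_0^3 -14*x^5 dx = -1701;  ∫_0^3 15*x^4 dx = 729;  ∫_0^3 -30*x^3 dx = -1215/2;
    ∫_0^3 22*x^2 dx = 198;  ∫_0^3 -12*x dx = -54;  ∫_0^3 9 dx = 27.
  Sum: 2187 + 19683/4 + 6561/7 − 1701 + 729 − 1215/2 + 198 − 54 + 27 = 185823/28.
  ∫_0^3 u'(x)^2 dx = ∫_0^3 (16*x^6 + 72*x^5 + 33*x^4 - 92*x^3 + 72*x^2 - 24*x + 4) dx. Term by term:
    ∫_0^3 16*x^6 dx = 34992/7;  ∫_0^3 72*x^5 dx = 8748;  ∫_0^3 33*x^4 dx = 8019/5;
    ∫_0^3 -92*x^3 dx = -1863;  ∫_0^3 72*x^2 dx = 648;  ∫_0^3 -24*x dx = -108;
    ∫_0^3 4 dx = 12.
  Sum: 34992/7 + 8748 + 8019/5 − 1863 + 648 − 108 + 12 = 491388/35.
Adding: ||u||_{H^1}^2 = 185823/28 + 491388/35 = 2894667/140.


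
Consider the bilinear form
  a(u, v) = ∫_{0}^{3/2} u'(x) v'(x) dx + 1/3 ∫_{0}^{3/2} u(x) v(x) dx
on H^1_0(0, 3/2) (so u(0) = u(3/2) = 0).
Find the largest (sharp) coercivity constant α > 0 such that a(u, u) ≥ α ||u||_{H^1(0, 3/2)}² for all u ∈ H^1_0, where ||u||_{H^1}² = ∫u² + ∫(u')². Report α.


α = (3 + 4*π^2)/(9 + 4*π^2)

Coercivity of a(·,·) on H^1_0(0, 3/2) means a(u, u) ≥ α ||u||_{H^1}² for every u ∈ H^1_0.
The interval has length L = 3/2, and Poincaré/coercivity depend only on L. Here a(u, u) = ∫(u')² + (1/3)·∫u².
Here 0 < c = 1/3 < 1. The condition a(u,u) ≥ α||u||_{H^1}² reads (1−α)∫(u')² ≥ (α−c)∫u². Any admissible α is ≤ 1 (rapidly oscillating u have ∫u²/∫(u')² → 0), and α = 1 would force 0 ≥ (1−c)∫u², impossible since c < 1; so 1−α > 0. By the sharp Poincaré inequality on H^1_0 of an interval of length L, ∫(u')² ≥ (π/L)²∫u² with equality for the first sine mode sin(π(x−x₀)/L) (x₀ the left endpoint), so the inequality holds for all u iff (1−α)(π/L)² ≥ α − c, i.e. α ≤ ((π/L)² + c)/((π/L)² + 1) = (1 + c(L/π)²)/(1 + (L/π)²). With (π/L)² = 4*π^2/9 and c = 1/3, the largest admissible constant is α = ((π/L)² + c)/((π/L)² + 1).
Simplifying, α = (3 + 4*π^2)/(9 + 4*π^2).


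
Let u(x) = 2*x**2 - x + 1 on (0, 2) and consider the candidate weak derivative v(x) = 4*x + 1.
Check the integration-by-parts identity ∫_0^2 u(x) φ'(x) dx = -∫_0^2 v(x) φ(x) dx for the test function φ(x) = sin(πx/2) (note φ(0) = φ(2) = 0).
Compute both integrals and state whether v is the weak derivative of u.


LHS = -12/π, RHS = -20/π. No, v is not the weak derivative of u.

u(x) = 2*x**2 - x + 1, classical derivative u'(x) = 4*x - 1.
φ(x) = sin(πx/2), so φ'(x) = π*cos(π*x/2)/2.
Note φ(0) = φ(2) = 0, so the boundary term u·φ vanishes.
LHS = ∫_0^2 u(x) φ'(x) dx = ∫_0^2 (π*x^2*cos(π*x/2) - π*x*cos(π*x/2)/2 + π*cos(π*x/2)/2) dx. Term by term:
  ∫_0^2 π*cos(π*x/2)/2 dx = 0;  ∫_0^2 π*x^2*cos(π*x/2) dx = -16/π;  ∫_0^2 -π*x*cos(π*x/2)/2 dx = 4/π.
Sum: 0 − 16/π + 4/π = -12/π.
So LHS = -12/π.
∫_0^2 v(x) φ(x) dx = ∫_0^2 (4*x*sin(π*x/2) + sin(π*x/2)) dx. Term by term:
  ∫_0^2 4*x*sin(π*x/2) dx = 16/π;  ∫_0^2 sin(π*x/2) dx = 4/π.
Sum: 16/π + 4/π = 20/π.
So RHS = -∫_0^2 v(x) φ(x) dx = -20/π.
LHS − RHS = 8/π ≠ 0, so the identity fails.
(For a valid weak derivative the identity must hold for EVERY test function, in particular this one. The failure shows v is NOT the weak derivative of u.)
Correct weak derivative would be u'(x) = 4*x - 1.


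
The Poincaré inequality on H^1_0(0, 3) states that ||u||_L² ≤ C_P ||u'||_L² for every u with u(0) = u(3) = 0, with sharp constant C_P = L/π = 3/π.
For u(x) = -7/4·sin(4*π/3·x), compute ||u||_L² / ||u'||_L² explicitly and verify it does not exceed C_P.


||u||_L² / ||u'||_L² = 3/(4*π) < C_P = 3/π.

u(x) = -7/4·sin(4*π/3·x), so u'(x) = -7*π*cos(4*π*x/3)/3.
Writing u(x) = A·sin(kπx/L) with A = -7/4 and k = 4, use ∫_0^L sin²(kπx/L) dx = L/2 and ∫_0^L cos²(kπx/L) dx = L/2.
u² = 49/16·sin²(4*π/3·x) and (u')² = 49*π^2/9·cos²(4*π/3·x), and each of sin², cos² integrates to L/2 = 3/2 over (0, 3).
∫_0^3 u² dx = 147/32, so ||u||_L² = 7*sqrt(6)/8.
∫_0^3 (u')² dx = 49*π^2/6, so ||u'||_L² = 7*sqrt(6)*π/6.
Ratio ||u||_L² / ||u'||_L² = 3/(4*π).
Sharp Poincaré constant on H^1_0(0, 3) is C_P = L/π = 3/π, achieved by sin(π/3·x).
This is the k = 4 harmonic; the ratio L/(kπ) is strictly less than C_P = L/π, consistent with the sharp inequality ||u||_L² ≤ C_P ||u'||_L².


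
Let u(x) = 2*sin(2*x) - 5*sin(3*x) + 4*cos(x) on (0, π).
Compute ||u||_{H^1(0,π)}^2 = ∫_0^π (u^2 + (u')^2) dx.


||u||_{H^1(0,π)}^2 = 128/3 + 151*π

u'(x) = -4*sin(x) + 4*cos(2*x) - 15*cos(3*x).
Expand u² and (u')² and integrate term by term on (0, π), using: for integers n ≥ 1, ∫_0^π sin²(nx) dx = ∫_0^π cos²(nx) dx = π/2; for n ≠ n', ∫_0^π sin(nx)sin(n'x) dx = ∫_0^π cos(nx)cos(n'x) dx = 0; and by product-to-sum, ∫_0^π sin(nx)cos(n'x) dx = ½∫_0^π [sin((n+n')x) + sin((n−n')x)] dx, which is 0 when n+n' is even and 2n/(n²−n'²) when n+n' is odd (it need not vanish on (0, π)).
  u² squared terms: (-5)²·∫sin(3x)² dx = 25·π/2 = 25*π/2;  (2)²·∫sin(2x)² dx = 4·π/2 = 2*π;  (4)²·∫cos(x)² dx = 16·π/2 = 8*π.
  u² cross terms: 2·(-5)·(2)·∫sin(3x)·sin(2x) dx = -20·(0) = 0;  2·(-5)·(4)·∫sin(3x)·cos(x) dx = -40·(0) = 0;  2·(2)·(4)·∫sin(2x)·cos(x) dx = 16·(4/3) = 64/3.
  So ∫_0^π u² dx = 25*π/2 + 2*π + 8*π + 0 + 0 + 64/3 = 64/3 + 45*π/2.
  (u')² squared terms: (-15)²·∫cos(3x)² dx = 225·π/2 = 225*π/2;  (-4)²·∫sin(x)² dx = 16·π/2 = 8*π;  (4)²·∫cos(2x)² dx = 16·π/2 = 8*π.
  (u')² cross terms: 2·(-15)·(-4)·∫cos(3x)·sin(x) dx = 120·(0) = 0;  2·(-15)·(4)·∫cos(3x)·cos(2x) dx = -120·(0) = 0;  2·(-4)·(4)·∫sin(x)·cos(2x) dx = -32·(-2/3) = 64/3.
  So ∫_0^π (u')² dx = 225*π/2 + 8*π + 8*π + 0 + 0 + 64/3 = 64/3 + 257*π/2.
||u||_{H^1}^2 = (64/3 + 45*π/2) + (64/3 + 257*π/2) = 128/3 + 151*π.


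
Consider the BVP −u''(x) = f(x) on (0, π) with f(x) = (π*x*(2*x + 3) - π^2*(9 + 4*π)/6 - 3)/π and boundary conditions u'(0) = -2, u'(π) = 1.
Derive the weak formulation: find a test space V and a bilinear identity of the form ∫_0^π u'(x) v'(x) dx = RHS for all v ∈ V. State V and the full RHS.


V = H^1(0, π) (v unrestricted at boundary; u is determined up to an additive constant); weak form: ∫_0^π u'v' dx = ∫_0^π ((π*x*(2*x + 3) - π^2*(9 + 4*π)/6 - 3)/π) v dx + v(π) + 2·v(0) for all v ∈ V.

Multiply both sides by a test function v and integrate from 0 to π:
  ∫_0^π −u''(x) v(x) dx = ∫_0^π f(x) v(x) dx.
Integrate the LHS by parts once:
  ∫_0^π −u'' v dx = −[u'(x) v(x)]_0^π + ∫_0^π u'(x) v'(x) dx.
Thus ∫_0^π u'(x) v'(x) dx = ∫_0^π f(x) v(x) dx + [u'(x) v(x)]_0^π.
Choose V so that boundary terms are either known or forced to vanish.
u has inhomogeneous Neumann u'(0) = -2, u'(π) = 1. [u' v]_0^π = (1)·v(π) − (-2)·v(0) = v(π) + 2·v(0). Take V = H^1(0, π); boundary term becomes part of RHS.
Weak formulation: find u (satisfying any essential BC) such that ∫_0^π u'(x) v'(x) dx = ∫_0^π f v dx + v(π) + 2·v(0) for all v ∈ V (Neumann data are natural BCs: they enter the RHS as boundary terms).
Substituting f(x) = (π*x*(2*x + 3) - π^2*(9 + 4*π)/6 - 3)/π, the right-hand side is ∫_0^π ((π*x*(2*x + 3) - π^2*(9 + 4*π)/6 - 3)/π) v dx + v(π) + 2·v(0).
Compatibility check (pure Neumann): taking v ≡ 1 ∈ V gives 0 = ∫_0^π f dx + (1) − (-2), i.e. ∫_0^π f dx must equal u'(0) − u'(π) = -3. Indeed ∫_0^π ((π*x*(2*x + 3) - π^2*(9 + 4*π)/6 - 3)/π) dx = -3, so the data are compatible. The solution is then unique only up to an additive constant (fix it e.g. by requiring ∫_0^π u dx = 0).


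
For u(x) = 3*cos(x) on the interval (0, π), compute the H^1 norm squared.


||u||_{H^1(0,π)}^2 = 9*π

u'(x) = -3*sin(x).
Expand u² and (u')² and integrate term by term on (0, π), using: for integers n ≥ 1, ∫_0^π sin²(nx) dx = ∫_0^π cos²(nx) dx = π/2; for n ≠ n', ∫_0^π sin(nx)sin(n'x) dx = ∫_0^π cos(nx)cos(n'x) dx = 0; and by product-to-sum, ∫_0^π sin(nx)cos(n'x) dx = ½∫_0^π [sin((n+n')x) + sin((n−n')x)] dx, which is 0 when n+n' is even and 2n/(n²−n'²) when n+n' is odd (it need not vanish on (0, π)).
  u² squared terms: (3)²·∫cos(x)² dx = 9·π/2 = 9*π/2.
  So ∫_0^π u² dx = 9*π/2.
  (u')² squared terms: (-3)²·∫sin(x)² dx = 9·π/2 = 9*π/2.
  So ∫_0^π (u')² dx = 9*π/2.
||u||_{H^1}^2 = (9*π/2) + (9*π/2) = 9*π.


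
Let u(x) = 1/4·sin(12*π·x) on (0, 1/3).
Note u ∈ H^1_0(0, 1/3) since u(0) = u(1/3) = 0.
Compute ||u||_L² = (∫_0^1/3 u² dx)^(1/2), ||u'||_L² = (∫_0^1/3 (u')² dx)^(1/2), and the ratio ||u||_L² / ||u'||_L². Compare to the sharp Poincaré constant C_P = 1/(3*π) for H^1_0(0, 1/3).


||u||_L² / ||u'||_L² = 1/(12*π) < C_P = 1/(3*π).

u(x) = 1/4·sin(12*π·x), so u'(x) = 3*π*cos(12*π*x).
Writing u(x) = A·sin(kπx/L) with A = 1/4 and k = 4, use ∫_0^L sin²(kπx/L) dx = L/2 and ∫_0^L cos²(kπx/L) dx = L/2.
u² = 1/16·sin²(12*π·x) and (u')² = 9*π^2·cos²(12*π·x), and each of sin², cos² integrates to L/2 = 1/6 over (0, 1/3).
∫_0^1/3 u² dx = 1/96, so ||u||_L² = sqrt(6)/24.
∫_0^1/3 (u')² dx = 3*π^2/2, so ||u'||_L² = sqrt(6)*π/2.
Ratio ||u||_L² / ||u'||_L² = 1/(12*π).
Sharp Poincaré constant on H^1_0(0, 1/3) is C_P = L/π = 1/(3*π), achieved by sin(3*π·x).
This is the k = 4 harmonic; the ratio L/(kπ) is strictly less than C_P = L/π, consistent with the sharp inequality ||u||_L² ≤ C_P ||u'||_L².


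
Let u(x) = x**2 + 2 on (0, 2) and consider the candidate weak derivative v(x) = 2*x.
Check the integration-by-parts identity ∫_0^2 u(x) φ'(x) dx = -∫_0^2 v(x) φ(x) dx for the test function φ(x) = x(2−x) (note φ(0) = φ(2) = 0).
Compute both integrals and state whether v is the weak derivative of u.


LHS = -8/3, RHS = -8/3. Yes, v = u' weakly.

u(x) = x**2 + 2, classical derivative u'(x) = 2*x.
φ(x) = x(2−x), so φ'(x) = 2 - 2*x.
Note φ(0) = φ(2) = 0, so the boundary term u·φ vanishes.
LHS = ∫_0^2 u(x) φ'(x) dx = ∫_0^2 (-2*x^3 + 2*x^2 - 4*x + 4) dx. Term by term:
  ∫_0^2 -2*x^3 dx = -8;  ∫_0^2 2*x^2 dx = 16/3;  ∫_0^2 -4*x dx = -8;
  ∫_0^2 4 dx = 8.
Sum: -8 + 16/3 − 8 + 8 = -8/3.
So LHS = -8/3.
∫_0^2 v(x) φ(x) dx = ∫_0^2 (-2*x^3 + 4*x^2) dx. Term by term:
  ∫_0^2 -2*x^3 dx = -8;  ∫_0^2 4*x^2 dx = 32/3.
Sum: -8 + 32/3 = 8/3.
So RHS = -∫_0^2 v(x) φ(x) dx = -8/3.
LHS = RHS, so the identity holds for this test φ.
Moreover u is smooth here and v(x) = u'(x) = 2*x pointwise, so the identity holds for every test function. Hence v is the weak derivative of u.


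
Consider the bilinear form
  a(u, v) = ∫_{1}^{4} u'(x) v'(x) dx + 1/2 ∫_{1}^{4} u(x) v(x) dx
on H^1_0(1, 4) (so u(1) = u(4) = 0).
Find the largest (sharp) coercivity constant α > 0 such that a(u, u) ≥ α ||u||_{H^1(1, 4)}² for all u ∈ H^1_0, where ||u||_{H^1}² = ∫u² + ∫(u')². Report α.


α = (9/2 + π^2)/(9 + π^2)

Coercivity of a(·,·) on H^1_0(1, 4) means a(u, u) ≥ α ||u||_{H^1}² for every u ∈ H^1_0.
The interval has length L = 3, and Poincaré/coercivity depend only on L. Here a(u, u) = ∫(u')² + (1/2)·∫u².
Here 0 < c = 1/2 < 1. The condition a(u,u) ≥ α||u||_{H^1}² reads (1−α)∫(u')² ≥ (α−c)∫u². Any admissible α is ≤ 1 (rapidly oscillating u have ∫u²/∫(u')² → 0), and α = 1 would force 0 ≥ (1−c)∫u², impossible since c < 1; so 1−α > 0. By the sharp Poincaré inequality on H^1_0 of an interval of length L, ∫(u')² ≥ (π/L)²∫u² with equality for the first sine mode sin(π(x−x₀)/L) (x₀ the left endpoint), so the inequality holds for all u iff (1−α)(π/L)² ≥ α − c, i.e. α ≤ ((π/L)² + c)/((π/L)² + 1) = (1 + c(L/π)²)/(1 + (L/π)²). With (π/L)² = π^2/9 and c = 1/2, the largest admissible constant is α = ((π/L)² + c)/((π/L)² + 1).
Simplifying, α = (9/2 + π^2)/(9 + π^2).


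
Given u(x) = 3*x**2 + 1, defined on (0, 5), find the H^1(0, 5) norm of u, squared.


||u||_{H^1}^2 = 7380

The H^1 norm (squared) on an interval (0, L) is
  ||u||_{H^1}^2 = ∫_0^L u(x)^2 dx + ∫_0^L u'(x)^2 dx.
Compute u'(x) = 6*x.
Then u(x)^2 = 9*x**4 + 6*x**2 + 1 and u'(x)^2 = 36*x**2.
Integrate each monomial from 0 to 5 using ∫_0^5 c·x^n dx = c·5^(n+1)/(n+1):
  ∫_0^5 u(x)^2 dx = ∫_0^5 (9*x^4 + 6*x^2 + 1) dx. Term by term:
    ∫_0^5 9*x^4 dx = 5625;  ∫_0^5 6*x^2 dx = 250;  ∫_0^5 1 dx = 5.
  Sum: 5625 + 250 + 5 = 5880.
  ∫_0^5 u'(x)^2 dx = ∫_0^5 (36*x^2) dx. Term by term:
    ∫_0^5 36*x^2 dx = 1500.
Adding: ||u||_{H^1}^2 = 5880 + 1500 = 7380.


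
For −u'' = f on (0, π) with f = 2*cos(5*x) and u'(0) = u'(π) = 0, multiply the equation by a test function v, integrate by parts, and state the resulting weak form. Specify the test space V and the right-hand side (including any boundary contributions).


V = H^1(0, π) (no boundary constraint on v; u is determined up to an additive constant); weak form: ∫_0^π u'v' dx = ∫_0^π (2*cos(5*x)) v dx for all v ∈ V.

Multiply both sides by a test function v and integrate from 0 to π:
  ∫_0^π −u''(x) v(x) dx = ∫_0^π f(x) v(x) dx.
Integrate the LHS by parts once:
  ∫_0^π −u'' v dx = −[u'(x) v(x)]_0^π + ∫_0^π u'(x) v'(x) dx.
Thus ∫_0^π u'(x) v'(x) dx = ∫_0^π f(x) v(x) dx + [u'(x) v(x)]_0^π.
Choose V so that boundary terms are either known or forced to vanish.
u has homogeneous Neumann: u'(0) = u'(π) = 0. So [u' v]_0^π = 0·v(π) − 0·v(0) = 0 for any v; take V = H^1(0, π).
Weak formulation: find u (satisfying any essential BC) such that ∫_0^π u'(x) v'(x) dx = ∫_0^π f v dx for all v ∈ V (homogeneous Neumann, so boundary terms vanish).
Substituting f(x) = 2*cos(5*x), the right-hand side is ∫_0^π (2*cos(5*x)) v dx.
Compatibility check (pure Neumann): taking v ≡ 1 ∈ V gives 0 = ∫_0^π f dx + (0) − (0), i.e. ∫_0^π f dx must equal u'(0) − u'(π) = 0. Indeed ∫_0^π (2*cos(5*x)) dx = 0, so the data are compatible. The solution is then unique only up to an additive constant (fix it e.g. by requiring ∫_0^π u dx = 0).
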